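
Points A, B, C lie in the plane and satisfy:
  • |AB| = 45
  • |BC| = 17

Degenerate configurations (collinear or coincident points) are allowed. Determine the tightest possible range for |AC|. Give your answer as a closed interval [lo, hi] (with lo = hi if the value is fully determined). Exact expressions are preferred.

|AC| ∈ [28, 62]  (≈ [28.0000, 62.0000])

|AB| ∈ {45}
|BC| ∈ {17}
|AC| ∈ [28, 62]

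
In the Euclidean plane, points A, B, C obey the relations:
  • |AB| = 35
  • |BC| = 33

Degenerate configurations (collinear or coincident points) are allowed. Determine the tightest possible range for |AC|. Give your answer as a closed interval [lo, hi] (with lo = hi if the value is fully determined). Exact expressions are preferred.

|AB| ∈ {35}
|BC| ∈ {33}
|AC| ∈ [2, 68]

|AC| ∈ [2, 68]  (≈ [2.0000, 68.0000])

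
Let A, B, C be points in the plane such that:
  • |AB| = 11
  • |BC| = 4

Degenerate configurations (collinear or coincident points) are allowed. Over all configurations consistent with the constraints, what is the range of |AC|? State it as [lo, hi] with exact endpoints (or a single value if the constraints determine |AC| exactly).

|AC| ∈ [7, 15]  (≈ [7.0000, 15.0000])

|AB| ∈ {11}
|BC| ∈ {4}
|AC| ∈ [7, 15]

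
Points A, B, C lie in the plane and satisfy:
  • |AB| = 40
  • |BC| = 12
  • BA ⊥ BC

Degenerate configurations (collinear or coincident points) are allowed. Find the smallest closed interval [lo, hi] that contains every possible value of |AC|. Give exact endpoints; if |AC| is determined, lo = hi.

|AB| ∈ {40}
|BC| ∈ {12}
|AC| ∈ {4·√(109)}

|AC| = 4·√(109)  (≈ 41.7612)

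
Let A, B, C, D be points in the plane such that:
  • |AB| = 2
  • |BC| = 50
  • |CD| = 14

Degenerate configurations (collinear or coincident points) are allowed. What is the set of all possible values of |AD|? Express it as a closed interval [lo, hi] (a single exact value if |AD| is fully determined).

|AD| ∈ [34, 66]  (≈ [34.0000, 66.0000])

|AB| ∈ {2}
|BC| ∈ {50}
|CD| ∈ {14}
|AC| ∈ [48, 52]
|BD| ∈ [36, 64]
|AD| ∈ [34, 66]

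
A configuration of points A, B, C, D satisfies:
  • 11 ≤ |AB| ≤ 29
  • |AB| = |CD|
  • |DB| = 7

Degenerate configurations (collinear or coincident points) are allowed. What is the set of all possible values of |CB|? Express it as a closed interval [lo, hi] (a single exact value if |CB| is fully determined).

|AB| ∈ [11, 29]
|BD| ∈ {7}
|CD| ∈ [11, 29]
|AD| ∈ [4, 36]
|BC| ∈ [4, 36]
|AC| ∈ [0, 65]

|CB| ∈ [4, 36]  (≈ [4.0000, 36.0000])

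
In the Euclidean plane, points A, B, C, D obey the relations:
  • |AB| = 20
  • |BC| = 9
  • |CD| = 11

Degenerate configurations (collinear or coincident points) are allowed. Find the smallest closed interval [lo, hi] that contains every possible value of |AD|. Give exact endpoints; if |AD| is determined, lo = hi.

|AB| ∈ {20}
|BC| ∈ {9}
|CD| ∈ {11}
|AC| ∈ [11, 29]
|BD| ∈ [2, 20]
|AD| ∈ [0, 40]

|AD| ∈ [0, 40]  (≈ [0.0000, 40.0000])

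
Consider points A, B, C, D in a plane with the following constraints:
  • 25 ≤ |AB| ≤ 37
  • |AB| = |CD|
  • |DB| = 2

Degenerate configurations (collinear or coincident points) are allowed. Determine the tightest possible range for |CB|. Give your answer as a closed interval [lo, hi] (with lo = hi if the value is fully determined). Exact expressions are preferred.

|CB| ∈ [23, 39]  (≈ [23.0000, 39.0000])

|AB| ∈ [25, 37]
|BD| ∈ {2}
|CD| ∈ [25, 37]
|AD| ∈ [23, 39]
|BC| ∈ [23, 39]
|AC| ∈ [0, 76]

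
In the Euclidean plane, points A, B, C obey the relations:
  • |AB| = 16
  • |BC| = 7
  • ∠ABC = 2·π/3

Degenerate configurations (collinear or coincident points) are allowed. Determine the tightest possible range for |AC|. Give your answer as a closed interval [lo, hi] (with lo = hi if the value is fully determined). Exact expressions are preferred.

|AB| ∈ {16}
|BC| ∈ {7}
|AC| ∈ {√(417)}

|AC| = √(417)  (≈ 20.4206)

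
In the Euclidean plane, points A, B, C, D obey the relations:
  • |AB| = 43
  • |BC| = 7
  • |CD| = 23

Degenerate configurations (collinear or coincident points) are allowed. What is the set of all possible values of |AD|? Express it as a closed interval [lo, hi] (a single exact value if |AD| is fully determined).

|AD| ∈ [13, 73]  (≈ [13.0000, 73.0000])

|AB| ∈ {43}
|BC| ∈ {7}
|CD| ∈ {23}
|AC| ∈ [36, 50]
|BD| ∈ [16, 30]
|AD| ∈ [13, 73]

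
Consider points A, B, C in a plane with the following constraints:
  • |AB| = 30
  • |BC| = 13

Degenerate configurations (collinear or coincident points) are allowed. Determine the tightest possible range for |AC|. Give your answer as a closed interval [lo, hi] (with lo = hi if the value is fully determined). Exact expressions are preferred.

|AB| ∈ {30}
|BC| ∈ {13}
|AC| ∈ [17, 43]

|AC| ∈ [17, 43]  (≈ [17.0000, 43.0000])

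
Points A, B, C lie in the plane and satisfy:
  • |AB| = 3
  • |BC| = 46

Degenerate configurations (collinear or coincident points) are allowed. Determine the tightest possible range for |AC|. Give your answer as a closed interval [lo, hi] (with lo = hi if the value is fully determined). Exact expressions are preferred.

|AC| ∈ [43, 49]  (≈ [43.0000, 49.0000])

|AB| ∈ {3}
|BC| ∈ {46}
|AC| ∈ [43, 49]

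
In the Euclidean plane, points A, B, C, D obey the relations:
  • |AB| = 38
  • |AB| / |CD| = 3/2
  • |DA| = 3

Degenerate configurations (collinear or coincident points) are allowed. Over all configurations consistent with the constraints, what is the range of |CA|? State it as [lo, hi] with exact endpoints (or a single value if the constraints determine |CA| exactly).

|AB| ∈ {38}
|AD| ∈ {3}
|CD| ∈ {76/3}
|BD| ∈ [35, 41]
|AC| ∈ [67/3, 85/3]
|BC| ∈ [29/3, 199/3]

|CA| ∈ [67/3, 85/3]  (≈ [22.3333, 28.3333])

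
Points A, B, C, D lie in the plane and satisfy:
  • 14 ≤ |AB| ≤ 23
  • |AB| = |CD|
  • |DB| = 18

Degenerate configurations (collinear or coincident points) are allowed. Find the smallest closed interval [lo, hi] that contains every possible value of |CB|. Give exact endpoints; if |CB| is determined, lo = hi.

|AB| ∈ [14, 23]
|BD| ∈ {18}
|CD| ∈ [14, 23]
|AD| ∈ [0, 41]
|BC| ∈ [0, 41]
|AC| ∈ [0, 64]

|CB| ∈ [0, 41]  (≈ [0.0000, 41.0000])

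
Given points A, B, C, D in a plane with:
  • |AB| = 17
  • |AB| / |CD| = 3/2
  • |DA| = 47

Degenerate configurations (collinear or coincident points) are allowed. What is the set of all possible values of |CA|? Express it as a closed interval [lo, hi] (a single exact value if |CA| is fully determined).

|AB| ∈ {17}
|AD| ∈ {47}
|CD| ∈ {34/3}
|BD| ∈ [30, 64]
|AC| ∈ [107/3, 175/3]
|BC| ∈ [56/3, 226/3]

|CA| ∈ [107/3, 175/3]  (≈ [35.6667, 58.3333])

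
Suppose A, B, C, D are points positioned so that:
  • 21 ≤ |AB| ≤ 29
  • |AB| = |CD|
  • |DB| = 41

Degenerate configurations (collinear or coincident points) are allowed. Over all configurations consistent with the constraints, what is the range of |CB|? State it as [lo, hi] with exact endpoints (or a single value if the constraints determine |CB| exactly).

|AB| ∈ [21, 29]
|BD| ∈ {41}
|CD| ∈ [21, 29]
|AD| ∈ [12, 70]
|BC| ∈ [12, 70]
|AC| ∈ [0, 99]

|CB| ∈ [12, 70]  (≈ [12.0000, 70.0000])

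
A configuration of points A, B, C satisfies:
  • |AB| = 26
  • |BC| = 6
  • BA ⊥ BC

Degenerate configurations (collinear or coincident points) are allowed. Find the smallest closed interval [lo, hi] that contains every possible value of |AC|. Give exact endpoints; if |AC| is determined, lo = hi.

|AB| ∈ {26}
|BC| ∈ {6}
|AC| ∈ {2·√(178)}

|AC| = 2·√(178)  (≈ 26.6833)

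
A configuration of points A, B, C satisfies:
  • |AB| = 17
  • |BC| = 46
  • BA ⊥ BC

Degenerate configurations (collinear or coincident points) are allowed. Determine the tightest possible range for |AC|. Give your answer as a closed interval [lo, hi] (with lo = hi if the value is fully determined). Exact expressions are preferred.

|AC| = √(2405)  (≈ 49.0408)

|AB| ∈ {17}
|BC| ∈ {46}
|AC| ∈ {√(2405)}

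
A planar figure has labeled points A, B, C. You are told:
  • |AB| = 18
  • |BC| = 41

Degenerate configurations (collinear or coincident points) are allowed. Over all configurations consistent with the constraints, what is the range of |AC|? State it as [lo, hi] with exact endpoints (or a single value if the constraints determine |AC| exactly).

|AB| ∈ {18}
|BC| ∈ {41}
|AC| ∈ [23, 59]

|AC| ∈ [23, 59]  (≈ [23.0000, 59.0000])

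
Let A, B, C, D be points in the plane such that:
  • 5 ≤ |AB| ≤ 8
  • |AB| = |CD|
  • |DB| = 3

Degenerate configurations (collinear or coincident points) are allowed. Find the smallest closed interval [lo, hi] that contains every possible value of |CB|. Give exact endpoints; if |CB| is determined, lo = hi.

|AB| ∈ [5, 8]
|BD| ∈ {3}
|CD| ∈ [5, 8]
|AD| ∈ [2, 11]
|BC| ∈ [2, 11]
|AC| ∈ [0, 19]

|CB| ∈ [2, 11]  (≈ [2.0000, 11.0000])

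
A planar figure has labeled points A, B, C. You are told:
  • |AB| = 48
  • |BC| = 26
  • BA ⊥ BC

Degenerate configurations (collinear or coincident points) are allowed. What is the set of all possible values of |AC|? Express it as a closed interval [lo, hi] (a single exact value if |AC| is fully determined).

|AC| = 2·√(745)  (≈ 54.5894)

|AB| ∈ {48}
|BC| ∈ {26}
|AC| ∈ {2·√(745)}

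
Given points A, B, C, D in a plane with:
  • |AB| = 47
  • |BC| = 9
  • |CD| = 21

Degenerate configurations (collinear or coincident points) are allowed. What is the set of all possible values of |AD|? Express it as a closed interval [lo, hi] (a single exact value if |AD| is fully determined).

|AB| ∈ {47}
|BC| ∈ {9}
|CD| ∈ {21}
|AC| ∈ [38, 56]
|BD| ∈ [12, 30]
|AD| ∈ [17, 77]

|AD| ∈ [17, 77]  (≈ [17.0000, 77.0000])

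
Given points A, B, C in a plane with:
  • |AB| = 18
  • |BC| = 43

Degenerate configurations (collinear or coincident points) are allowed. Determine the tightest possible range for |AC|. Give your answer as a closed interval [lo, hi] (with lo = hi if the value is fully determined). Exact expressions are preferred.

|AC| ∈ [25, 61]  (≈ [25.0000, 61.0000])

|AB| ∈ {18}
|BC| ∈ {43}
|AC| ∈ [25, 61]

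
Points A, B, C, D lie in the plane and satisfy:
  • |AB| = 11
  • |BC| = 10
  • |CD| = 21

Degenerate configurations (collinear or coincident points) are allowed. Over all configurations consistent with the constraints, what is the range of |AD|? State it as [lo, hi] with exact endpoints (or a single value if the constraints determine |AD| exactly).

|AB| ∈ {11}
|BC| ∈ {10}
|CD| ∈ {21}
|AC| ∈ [1, 21]
|BD| ∈ [11, 31]
|AD| ∈ [0, 42]

|AD| ∈ [0, 42]  (≈ [0.0000, 42.0000])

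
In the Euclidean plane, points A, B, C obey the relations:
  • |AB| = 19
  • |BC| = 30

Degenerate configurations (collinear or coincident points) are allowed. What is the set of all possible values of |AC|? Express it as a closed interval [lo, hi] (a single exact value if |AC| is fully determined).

|AC| ∈ [11, 49]  (≈ [11.0000, 49.0000])

|AB| ∈ {19}
|BC| ∈ {30}
|AC| ∈ [11, 49]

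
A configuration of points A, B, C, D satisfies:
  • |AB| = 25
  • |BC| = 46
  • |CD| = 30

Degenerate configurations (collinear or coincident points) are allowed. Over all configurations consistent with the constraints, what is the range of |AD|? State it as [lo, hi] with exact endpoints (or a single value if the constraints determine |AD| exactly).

|AD| ∈ [0, 101]  (≈ [0.0000, 101.0000])

|AB| ∈ {25}
|BC| ∈ {46}
|CD| ∈ {30}
|AC| ∈ [21, 71]
|BD| ∈ [16, 76]
|AD| ∈ [0, 101]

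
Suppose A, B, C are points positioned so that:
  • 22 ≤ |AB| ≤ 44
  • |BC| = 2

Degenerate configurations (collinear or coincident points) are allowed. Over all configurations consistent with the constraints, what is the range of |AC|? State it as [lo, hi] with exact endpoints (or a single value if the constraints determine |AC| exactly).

|AC| ∈ [20, 46]  (≈ [20.0000, 46.0000])

|AB| ∈ [22, 44]
|BC| ∈ {2}
|AC| ∈ [20, 46]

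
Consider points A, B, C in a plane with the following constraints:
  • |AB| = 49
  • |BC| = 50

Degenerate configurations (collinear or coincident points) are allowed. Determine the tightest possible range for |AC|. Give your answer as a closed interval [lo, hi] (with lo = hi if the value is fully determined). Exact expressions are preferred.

|AB| ∈ {49}
|BC| ∈ {50}
|AC| ∈ [1, 99]

|AC| ∈ [1, 99]  (≈ [1.0000, 99.0000])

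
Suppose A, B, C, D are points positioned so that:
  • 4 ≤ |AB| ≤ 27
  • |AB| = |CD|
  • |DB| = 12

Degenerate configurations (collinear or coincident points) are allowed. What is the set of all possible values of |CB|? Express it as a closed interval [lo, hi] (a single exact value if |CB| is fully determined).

|CB| ∈ [0, 39]  (≈ [0.0000, 39.0000])

|AB| ∈ [4, 27]
|BD| ∈ {12}
|CD| ∈ [4, 27]
|AD| ∈ [0, 39]
|BC| ∈ [0, 39]
|AC| ∈ [0, 66]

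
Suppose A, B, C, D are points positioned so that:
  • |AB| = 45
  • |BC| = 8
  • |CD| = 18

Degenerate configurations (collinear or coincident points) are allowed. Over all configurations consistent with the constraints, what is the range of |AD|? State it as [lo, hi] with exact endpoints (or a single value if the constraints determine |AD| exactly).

|AB| ∈ {45}
|BC| ∈ {8}
|CD| ∈ {18}
|AC| ∈ [37, 53]
|BD| ∈ [10, 26]
|AD| ∈ [19, 71]

|AD| ∈ [19, 71]  (≈ [19.0000, 71.0000])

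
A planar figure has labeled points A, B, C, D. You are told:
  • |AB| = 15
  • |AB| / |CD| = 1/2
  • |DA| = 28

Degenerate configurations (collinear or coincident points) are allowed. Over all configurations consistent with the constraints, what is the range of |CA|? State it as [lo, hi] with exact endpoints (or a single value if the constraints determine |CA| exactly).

|CA| ∈ [2, 58]  (≈ [2.0000, 58.0000])

|AB| ∈ {15}
|AD| ∈ {28}
|CD| ∈ {30}
|BD| ∈ [13, 43]
|AC| ∈ [2, 58]
|BC| ∈ [0, 73]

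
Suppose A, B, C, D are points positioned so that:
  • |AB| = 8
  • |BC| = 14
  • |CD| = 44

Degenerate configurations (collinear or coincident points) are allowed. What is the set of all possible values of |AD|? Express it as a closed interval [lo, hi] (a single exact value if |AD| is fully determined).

|AD| ∈ [22, 66]  (≈ [22.0000, 66.0000])

|AB| ∈ {8}
|BC| ∈ {14}
|CD| ∈ {44}
|AC| ∈ [6, 22]
|BD| ∈ [30, 58]
|AD| ∈ [22, 66]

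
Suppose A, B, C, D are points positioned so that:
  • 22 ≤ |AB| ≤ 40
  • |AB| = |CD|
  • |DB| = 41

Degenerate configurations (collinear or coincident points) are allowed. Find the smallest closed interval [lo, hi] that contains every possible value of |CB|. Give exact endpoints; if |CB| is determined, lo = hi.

|AB| ∈ [22, 40]
|BD| ∈ {41}
|CD| ∈ [22, 40]
|AD| ∈ [1, 81]
|BC| ∈ [1, 81]
|AC| ∈ [0, 121]

|CB| ∈ [1, 81]  (≈ [1.0000, 81.0000])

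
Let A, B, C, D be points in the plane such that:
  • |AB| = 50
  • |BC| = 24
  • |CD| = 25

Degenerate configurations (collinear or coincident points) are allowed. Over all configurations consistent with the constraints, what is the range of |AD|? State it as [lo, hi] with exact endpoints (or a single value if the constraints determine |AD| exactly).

|AB| ∈ {50}
|BC| ∈ {24}
|CD| ∈ {25}
|AC| ∈ [26, 74]
|BD| ∈ [1, 49]
|AD| ∈ [1, 99]

|AD| ∈ [1, 99]  (≈ [1.0000, 99.0000])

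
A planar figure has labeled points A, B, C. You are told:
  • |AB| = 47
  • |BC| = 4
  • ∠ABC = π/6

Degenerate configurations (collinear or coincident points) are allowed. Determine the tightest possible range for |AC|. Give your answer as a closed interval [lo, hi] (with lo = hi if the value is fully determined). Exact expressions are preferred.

|AB| ∈ {47}
|BC| ∈ {4}
|AC| ∈ {√(2225 - 188·√(3))}

|AC| = √(2225 - 188·√(3))  (≈ 43.5818)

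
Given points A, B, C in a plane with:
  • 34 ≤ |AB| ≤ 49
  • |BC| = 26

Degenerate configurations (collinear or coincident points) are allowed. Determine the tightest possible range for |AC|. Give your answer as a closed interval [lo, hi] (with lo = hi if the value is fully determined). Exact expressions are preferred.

|AB| ∈ [34, 49]
|BC| ∈ {26}
|AC| ∈ [8, 75]

|AC| ∈ [8, 75]  (≈ [8.0000, 75.0000])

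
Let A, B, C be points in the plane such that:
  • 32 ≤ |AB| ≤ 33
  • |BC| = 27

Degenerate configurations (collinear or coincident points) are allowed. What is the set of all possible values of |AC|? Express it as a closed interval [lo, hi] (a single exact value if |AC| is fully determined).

|AC| ∈ [5, 60]  (≈ [5.0000, 60.0000])

|AB| ∈ [32, 33]
|BC| ∈ {27}
|AC| ∈ [5, 60]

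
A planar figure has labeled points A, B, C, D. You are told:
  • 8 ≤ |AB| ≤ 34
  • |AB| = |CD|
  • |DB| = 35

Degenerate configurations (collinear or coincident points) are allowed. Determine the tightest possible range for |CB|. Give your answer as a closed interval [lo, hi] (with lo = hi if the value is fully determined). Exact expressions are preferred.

|AB| ∈ [8, 34]
|BD| ∈ {35}
|CD| ∈ [8, 34]
|AD| ∈ [1, 69]
|BC| ∈ [1, 69]
|AC| ∈ [0, 103]

|CB| ∈ [1, 69]  (≈ [1.0000, 69.0000])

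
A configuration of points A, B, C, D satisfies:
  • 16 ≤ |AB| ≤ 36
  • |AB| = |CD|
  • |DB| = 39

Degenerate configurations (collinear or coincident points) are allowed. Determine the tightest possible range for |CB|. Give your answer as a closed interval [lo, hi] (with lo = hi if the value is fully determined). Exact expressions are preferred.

|CB| ∈ [3, 75]  (≈ [3.0000, 75.0000])

|AB| ∈ [16, 36]
|BD| ∈ {39}
|CD| ∈ [16, 36]
|AD| ∈ [3, 75]
|BC| ∈ [3, 75]
|AC| ∈ [0, 111]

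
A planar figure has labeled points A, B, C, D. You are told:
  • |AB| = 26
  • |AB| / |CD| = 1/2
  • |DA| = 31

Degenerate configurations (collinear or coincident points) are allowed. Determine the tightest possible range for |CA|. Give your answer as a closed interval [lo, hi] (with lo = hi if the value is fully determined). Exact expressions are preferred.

|CA| ∈ [21, 83]  (≈ [21.0000, 83.0000])

|AB| ∈ {26}
|AD| ∈ {31}
|CD| ∈ {52}
|BD| ∈ [5, 57]
|AC| ∈ [21, 83]
|BC| ∈ [0, 109]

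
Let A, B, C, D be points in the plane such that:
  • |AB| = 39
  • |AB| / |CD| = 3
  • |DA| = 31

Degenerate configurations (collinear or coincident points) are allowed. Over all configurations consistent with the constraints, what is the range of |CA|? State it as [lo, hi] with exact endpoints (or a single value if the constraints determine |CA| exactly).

|CA| ∈ [18, 44]  (≈ [18.0000, 44.0000])

|AB| ∈ {39}
|AD| ∈ {31}
|CD| ∈ {13}
|BD| ∈ [8, 70]
|AC| ∈ [18, 44]
|BC| ∈ [0, 83]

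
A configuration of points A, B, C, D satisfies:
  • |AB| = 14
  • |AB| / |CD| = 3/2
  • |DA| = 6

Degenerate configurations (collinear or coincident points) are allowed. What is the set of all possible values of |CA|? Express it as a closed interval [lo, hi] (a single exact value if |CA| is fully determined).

|CA| ∈ [10/3, 46/3]  (≈ [3.3333, 15.3333])

|AB| ∈ {14}
|AD| ∈ {6}
|CD| ∈ {28/3}
|BD| ∈ [8, 20]
|AC| ∈ [10/3, 46/3]
|BC| ∈ [0, 88/3]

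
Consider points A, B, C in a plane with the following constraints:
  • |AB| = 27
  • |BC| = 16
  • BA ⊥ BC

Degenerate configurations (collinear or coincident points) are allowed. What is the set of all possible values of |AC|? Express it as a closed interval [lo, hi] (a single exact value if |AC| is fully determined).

|AC| = √(985)  (≈ 31.3847)

|AB| ∈ {27}
|BC| ∈ {16}
|AC| ∈ {√(985)}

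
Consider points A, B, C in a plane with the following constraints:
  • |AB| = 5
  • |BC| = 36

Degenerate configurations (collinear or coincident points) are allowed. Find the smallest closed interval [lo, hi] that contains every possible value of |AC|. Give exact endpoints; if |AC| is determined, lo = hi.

|AC| ∈ [31, 41]  (≈ [31.0000, 41.0000])

|AB| ∈ {5}
|BC| ∈ {36}
|AC| ∈ [31, 41]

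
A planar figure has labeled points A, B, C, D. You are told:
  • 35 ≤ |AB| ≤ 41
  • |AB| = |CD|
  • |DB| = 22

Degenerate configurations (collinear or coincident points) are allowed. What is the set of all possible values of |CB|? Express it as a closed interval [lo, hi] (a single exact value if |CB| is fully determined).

|CB| ∈ [13, 63]  (≈ [13.0000, 63.0000])

|AB| ∈ [35, 41]
|BD| ∈ {22}
|CD| ∈ [35, 41]
|AD| ∈ [13, 63]
|BC| ∈ [13, 63]
|AC| ∈ [0, 104]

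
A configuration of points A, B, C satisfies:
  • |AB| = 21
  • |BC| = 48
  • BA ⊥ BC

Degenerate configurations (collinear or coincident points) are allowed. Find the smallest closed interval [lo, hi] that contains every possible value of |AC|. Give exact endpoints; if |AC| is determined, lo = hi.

|AC| = 3·√(305)  (≈ 52.3927)

|AB| ∈ {21}
|BC| ∈ {48}
|AC| ∈ {3·√(305)}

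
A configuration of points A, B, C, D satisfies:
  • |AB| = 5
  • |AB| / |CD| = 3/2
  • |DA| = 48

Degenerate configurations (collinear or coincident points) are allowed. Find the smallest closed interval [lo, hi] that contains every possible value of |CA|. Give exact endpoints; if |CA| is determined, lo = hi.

|AB| ∈ {5}
|AD| ∈ {48}
|CD| ∈ {10/3}
|BD| ∈ [43, 53]
|AC| ∈ [134/3, 154/3]
|BC| ∈ [119/3, 169/3]

|CA| ∈ [134/3, 154/3]  (≈ [44.6667, 51.3333])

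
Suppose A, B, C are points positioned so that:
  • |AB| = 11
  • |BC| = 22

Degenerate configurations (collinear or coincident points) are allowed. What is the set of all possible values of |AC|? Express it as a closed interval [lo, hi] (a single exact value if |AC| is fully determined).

|AB| ∈ {11}
|BC| ∈ {22}
|AC| ∈ [11, 33]

|AC| ∈ [11, 33]  (≈ [11.0000, 33.0000])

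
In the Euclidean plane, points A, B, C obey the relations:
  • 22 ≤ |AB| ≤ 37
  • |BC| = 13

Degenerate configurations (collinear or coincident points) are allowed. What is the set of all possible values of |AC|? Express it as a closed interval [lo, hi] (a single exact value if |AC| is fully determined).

|AC| ∈ [9, 50]  (≈ [9.0000, 50.0000])

|AB| ∈ [22, 37]
|BC| ∈ {13}
|AC| ∈ [9, 50]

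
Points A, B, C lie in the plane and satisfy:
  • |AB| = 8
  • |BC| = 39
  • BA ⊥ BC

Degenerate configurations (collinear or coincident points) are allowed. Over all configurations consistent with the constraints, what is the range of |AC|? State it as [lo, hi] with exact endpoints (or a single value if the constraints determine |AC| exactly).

|AC| = √(1585)  (≈ 39.8121)

|AB| ∈ {8}
|BC| ∈ {39}
|AC| ∈ {√(1585)}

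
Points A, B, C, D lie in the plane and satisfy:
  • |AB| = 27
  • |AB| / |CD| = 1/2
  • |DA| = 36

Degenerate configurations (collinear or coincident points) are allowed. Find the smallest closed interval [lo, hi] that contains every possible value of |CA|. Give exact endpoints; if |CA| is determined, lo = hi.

|AB| ∈ {27}
|AD| ∈ {36}
|CD| ∈ {54}
|BD| ∈ [9, 63]
|AC| ∈ [18, 90]
|BC| ∈ [0, 117]

|CA| ∈ [18, 90]  (≈ [18.0000, 90.0000])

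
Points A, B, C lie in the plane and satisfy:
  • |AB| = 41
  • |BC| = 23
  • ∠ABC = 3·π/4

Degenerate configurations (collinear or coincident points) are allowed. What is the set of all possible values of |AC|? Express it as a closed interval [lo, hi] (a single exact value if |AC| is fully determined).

|AC| = √(943·√(2) + 2210)  (≈ 59.5282)

|AB| ∈ {41}
|BC| ∈ {23}
|AC| ∈ {√(943·√(2) + 2210)}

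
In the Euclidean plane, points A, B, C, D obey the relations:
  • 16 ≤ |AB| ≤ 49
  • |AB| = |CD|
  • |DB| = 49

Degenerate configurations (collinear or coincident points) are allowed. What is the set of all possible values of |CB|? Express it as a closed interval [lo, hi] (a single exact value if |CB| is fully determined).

|CB| ∈ [0, 98]  (≈ [0.0000, 98.0000])

|AB| ∈ [16, 49]
|BD| ∈ {49}
|CD| ∈ [16, 49]
|AD| ∈ [0, 98]
|BC| ∈ [0, 98]
|AC| ∈ [0, 147]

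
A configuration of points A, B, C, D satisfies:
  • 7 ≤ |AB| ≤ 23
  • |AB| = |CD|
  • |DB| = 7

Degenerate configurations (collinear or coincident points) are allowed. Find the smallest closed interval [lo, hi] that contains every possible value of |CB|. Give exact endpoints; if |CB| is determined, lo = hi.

|CB| ∈ [0, 30]  (≈ [0.0000, 30.0000])

|AB| ∈ [7, 23]
|BD| ∈ {7}
|CD| ∈ [7, 23]
|AD| ∈ [0, 30]
|BC| ∈ [0, 30]
|AC| ∈ [0, 53]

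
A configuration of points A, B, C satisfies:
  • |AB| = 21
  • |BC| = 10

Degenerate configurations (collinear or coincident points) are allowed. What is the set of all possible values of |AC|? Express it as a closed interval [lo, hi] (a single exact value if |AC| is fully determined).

|AC| ∈ [11, 31]  (≈ [11.0000, 31.0000])

|AB| ∈ {21}
|BC| ∈ {10}
|AC| ∈ [11, 31]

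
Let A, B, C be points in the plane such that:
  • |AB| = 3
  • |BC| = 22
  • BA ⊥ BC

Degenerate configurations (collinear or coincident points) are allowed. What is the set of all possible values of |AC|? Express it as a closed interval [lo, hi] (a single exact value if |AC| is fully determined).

|AB| ∈ {3}
|BC| ∈ {22}
|AC| ∈ {√(493)}

|AC| = √(493)  (≈ 22.2036)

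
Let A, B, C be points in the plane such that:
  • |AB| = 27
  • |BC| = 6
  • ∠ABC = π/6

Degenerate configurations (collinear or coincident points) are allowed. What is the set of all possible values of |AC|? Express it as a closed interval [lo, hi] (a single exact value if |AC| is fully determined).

|AC| = 3·√(85 - 18·√(3))  (≈ 22.0093)

|AB| ∈ {27}
|BC| ∈ {6}
|AC| ∈ {3·√(85 - 18·√(3))}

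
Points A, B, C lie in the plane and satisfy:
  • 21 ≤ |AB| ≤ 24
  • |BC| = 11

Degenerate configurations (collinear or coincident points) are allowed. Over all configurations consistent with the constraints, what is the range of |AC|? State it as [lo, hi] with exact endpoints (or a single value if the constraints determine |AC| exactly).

|AC| ∈ [10, 35]  (≈ [10.0000, 35.0000])

|AB| ∈ [21, 24]
|BC| ∈ {11}
|AC| ∈ [10, 35]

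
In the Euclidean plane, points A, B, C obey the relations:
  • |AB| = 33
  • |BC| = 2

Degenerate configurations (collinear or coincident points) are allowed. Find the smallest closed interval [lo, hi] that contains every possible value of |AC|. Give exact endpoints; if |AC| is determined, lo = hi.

|AC| ∈ [31, 35]  (≈ [31.0000, 35.0000])

|AB| ∈ {33}
|BC| ∈ {2}
|AC| ∈ [31, 35]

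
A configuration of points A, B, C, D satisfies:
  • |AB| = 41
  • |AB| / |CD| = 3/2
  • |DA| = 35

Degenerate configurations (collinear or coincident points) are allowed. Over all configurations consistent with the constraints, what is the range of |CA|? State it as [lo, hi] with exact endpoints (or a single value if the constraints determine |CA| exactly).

|AB| ∈ {41}
|AD| ∈ {35}
|CD| ∈ {82/3}
|BD| ∈ [6, 76]
|AC| ∈ [23/3, 187/3]
|BC| ∈ [0, 310/3]

|CA| ∈ [23/3, 187/3]  (≈ [7.6667, 62.3333])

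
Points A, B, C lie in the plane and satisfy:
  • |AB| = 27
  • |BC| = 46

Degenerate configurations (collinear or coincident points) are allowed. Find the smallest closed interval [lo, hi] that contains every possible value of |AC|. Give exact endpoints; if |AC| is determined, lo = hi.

|AB| ∈ {27}
|BC| ∈ {46}
|AC| ∈ [19, 73]

|AC| ∈ [19, 73]  (≈ [19.0000, 73.0000])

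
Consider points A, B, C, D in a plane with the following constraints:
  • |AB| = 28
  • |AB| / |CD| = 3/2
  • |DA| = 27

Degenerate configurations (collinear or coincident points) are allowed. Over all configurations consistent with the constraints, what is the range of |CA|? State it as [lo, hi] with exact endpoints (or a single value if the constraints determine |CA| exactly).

|AB| ∈ {28}
|AD| ∈ {27}
|CD| ∈ {56/3}
|BD| ∈ [1, 55]
|AC| ∈ [25/3, 137/3]
|BC| ∈ [0, 221/3]

|CA| ∈ [25/3, 137/3]  (≈ [8.3333, 45.6667])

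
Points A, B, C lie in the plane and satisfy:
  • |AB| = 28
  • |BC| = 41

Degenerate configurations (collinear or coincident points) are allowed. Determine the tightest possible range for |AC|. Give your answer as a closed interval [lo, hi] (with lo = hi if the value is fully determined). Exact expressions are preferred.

|AC| ∈ [13, 69]  (≈ [13.0000, 69.0000])

|AB| ∈ {28}
|BC| ∈ {41}
|AC| ∈ [13, 69]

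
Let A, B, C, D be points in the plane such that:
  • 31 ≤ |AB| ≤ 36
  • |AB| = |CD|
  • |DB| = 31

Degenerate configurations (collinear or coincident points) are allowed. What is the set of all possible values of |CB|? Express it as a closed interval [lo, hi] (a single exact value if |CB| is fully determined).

|AB| ∈ [31, 36]
|BD| ∈ {31}
|CD| ∈ [31, 36]
|AD| ∈ [0, 67]
|BC| ∈ [0, 67]
|AC| ∈ [0, 103]

|CB| ∈ [0, 67]  (≈ [0.0000, 67.0000])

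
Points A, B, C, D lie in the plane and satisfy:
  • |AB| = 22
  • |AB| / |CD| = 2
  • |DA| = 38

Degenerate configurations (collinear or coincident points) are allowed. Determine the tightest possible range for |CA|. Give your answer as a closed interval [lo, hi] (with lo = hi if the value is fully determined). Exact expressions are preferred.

|CA| ∈ [27, 49]  (≈ [27.0000, 49.0000])

|AB| ∈ {22}
|AD| ∈ {38}
|CD| ∈ {11}
|BD| ∈ [16, 60]
|AC| ∈ [27, 49]
|BC| ∈ [5, 71]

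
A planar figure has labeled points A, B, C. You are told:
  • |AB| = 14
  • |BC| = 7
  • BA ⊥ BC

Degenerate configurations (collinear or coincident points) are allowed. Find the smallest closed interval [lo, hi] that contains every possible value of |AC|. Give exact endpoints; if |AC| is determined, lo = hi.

|AB| ∈ {14}
|BC| ∈ {7}
|AC| ∈ {7·√(5)}

|AC| = 7·√(5)  (≈ 15.6525)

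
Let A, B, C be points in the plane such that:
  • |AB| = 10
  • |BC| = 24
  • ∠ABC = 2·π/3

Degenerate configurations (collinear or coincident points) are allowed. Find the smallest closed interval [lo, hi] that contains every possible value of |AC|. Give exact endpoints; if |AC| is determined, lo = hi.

|AB| ∈ {10}
|BC| ∈ {24}
|AC| ∈ {2·√(229)}

|AC| = 2·√(229)  (≈ 30.2655)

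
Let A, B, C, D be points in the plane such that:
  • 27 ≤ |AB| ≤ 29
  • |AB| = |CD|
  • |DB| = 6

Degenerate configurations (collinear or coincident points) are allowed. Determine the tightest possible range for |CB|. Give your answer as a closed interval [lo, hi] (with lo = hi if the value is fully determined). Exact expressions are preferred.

|AB| ∈ [27, 29]
|BD| ∈ {6}
|CD| ∈ [27, 29]
|AD| ∈ [21, 35]
|BC| ∈ [21, 35]
|AC| ∈ [0, 64]

|CB| ∈ [21, 35]  (≈ [21.0000, 35.0000])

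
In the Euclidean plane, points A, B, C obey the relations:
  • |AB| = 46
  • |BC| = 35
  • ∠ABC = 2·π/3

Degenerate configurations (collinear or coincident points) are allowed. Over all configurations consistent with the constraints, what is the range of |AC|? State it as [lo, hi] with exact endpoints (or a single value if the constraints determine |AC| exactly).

|AB| ∈ {46}
|BC| ∈ {35}
|AC| ∈ {√(4951)}

|AC| = √(4951)  (≈ 70.3633)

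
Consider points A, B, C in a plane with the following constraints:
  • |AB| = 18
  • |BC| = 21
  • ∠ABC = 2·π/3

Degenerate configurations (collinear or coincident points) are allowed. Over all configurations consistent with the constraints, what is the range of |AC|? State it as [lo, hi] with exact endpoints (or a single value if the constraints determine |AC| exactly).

|AC| = 3·√(127)  (≈ 33.8083)

|AB| ∈ {18}
|BC| ∈ {21}
|AC| ∈ {3·√(127)}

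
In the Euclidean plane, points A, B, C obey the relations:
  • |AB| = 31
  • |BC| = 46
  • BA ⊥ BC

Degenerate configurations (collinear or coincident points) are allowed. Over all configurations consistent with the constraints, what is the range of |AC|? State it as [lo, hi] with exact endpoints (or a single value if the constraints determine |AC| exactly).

|AC| = √(3077)  (≈ 55.4707)

|AB| ∈ {31}
|BC| ∈ {46}
|AC| ∈ {√(3077)}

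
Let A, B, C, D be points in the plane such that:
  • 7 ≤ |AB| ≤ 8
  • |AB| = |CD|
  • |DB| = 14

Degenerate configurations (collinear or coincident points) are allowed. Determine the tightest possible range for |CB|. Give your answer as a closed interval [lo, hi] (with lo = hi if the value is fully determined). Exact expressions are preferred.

|CB| ∈ [6, 22]  (≈ [6.0000, 22.0000])

|AB| ∈ [7, 8]
|BD| ∈ {14}
|CD| ∈ [7, 8]
|AD| ∈ [6, 22]
|BC| ∈ [6, 22]
|AC| ∈ [0, 30]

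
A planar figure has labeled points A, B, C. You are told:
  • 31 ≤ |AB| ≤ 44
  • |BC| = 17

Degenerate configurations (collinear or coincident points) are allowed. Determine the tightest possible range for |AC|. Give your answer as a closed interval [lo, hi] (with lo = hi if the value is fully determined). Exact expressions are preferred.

|AC| ∈ [14, 61]  (≈ [14.0000, 61.0000])

|AB| ∈ [31, 44]
|BC| ∈ {17}
|AC| ∈ [14, 61]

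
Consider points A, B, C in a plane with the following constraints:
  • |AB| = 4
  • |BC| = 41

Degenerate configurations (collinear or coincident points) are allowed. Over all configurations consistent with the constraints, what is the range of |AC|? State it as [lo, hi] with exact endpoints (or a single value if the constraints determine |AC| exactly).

|AC| ∈ [37, 45]  (≈ [37.0000, 45.0000])

|AB| ∈ {4}
|BC| ∈ {41}
|AC| ∈ [37, 45]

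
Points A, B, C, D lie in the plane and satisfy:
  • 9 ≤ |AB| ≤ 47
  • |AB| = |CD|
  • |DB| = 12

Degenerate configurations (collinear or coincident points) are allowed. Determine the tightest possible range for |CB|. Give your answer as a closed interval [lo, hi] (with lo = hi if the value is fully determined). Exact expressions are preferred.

|AB| ∈ [9, 47]
|BD| ∈ {12}
|CD| ∈ [9, 47]
|AD| ∈ [0, 59]
|BC| ∈ [0, 59]
|AC| ∈ [0, 106]

|CB| ∈ [0, 59]  (≈ [0.0000, 59.0000])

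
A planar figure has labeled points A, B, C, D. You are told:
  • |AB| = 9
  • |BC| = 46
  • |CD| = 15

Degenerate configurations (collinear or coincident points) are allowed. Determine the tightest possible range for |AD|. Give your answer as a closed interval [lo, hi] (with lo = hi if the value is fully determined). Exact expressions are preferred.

|AD| ∈ [22, 70]  (≈ [22.0000, 70.0000])

|AB| ∈ {9}
|BC| ∈ {46}
|CD| ∈ {15}
|AC| ∈ [37, 55]
|BD| ∈ [31, 61]
|AD| ∈ [22, 70]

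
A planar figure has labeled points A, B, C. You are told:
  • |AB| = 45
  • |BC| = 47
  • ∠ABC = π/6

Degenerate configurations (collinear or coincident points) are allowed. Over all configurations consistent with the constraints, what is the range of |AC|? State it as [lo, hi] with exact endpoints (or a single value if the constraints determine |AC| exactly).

|AC| = √(4234 - 2115·√(3))  (≈ 23.8896)

|AB| ∈ {45}
|BC| ∈ {47}
|AC| ∈ {√(4234 - 2115·√(3))}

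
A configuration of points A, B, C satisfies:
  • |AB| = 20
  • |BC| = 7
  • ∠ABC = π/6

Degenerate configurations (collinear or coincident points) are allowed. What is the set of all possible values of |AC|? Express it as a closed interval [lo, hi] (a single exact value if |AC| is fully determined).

|AC| = √(449 - 140·√(3))  (≈ 14.3706)

|AB| ∈ {20}
|BC| ∈ {7}
|AC| ∈ {√(449 - 140·√(3))}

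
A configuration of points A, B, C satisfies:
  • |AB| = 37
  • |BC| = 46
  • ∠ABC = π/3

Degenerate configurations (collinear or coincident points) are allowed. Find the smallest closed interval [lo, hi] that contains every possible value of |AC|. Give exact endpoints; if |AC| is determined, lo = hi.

|AC| = √(1783)  (≈ 42.2256)

|AB| ∈ {37}
|BC| ∈ {46}
|AC| ∈ {√(1783)}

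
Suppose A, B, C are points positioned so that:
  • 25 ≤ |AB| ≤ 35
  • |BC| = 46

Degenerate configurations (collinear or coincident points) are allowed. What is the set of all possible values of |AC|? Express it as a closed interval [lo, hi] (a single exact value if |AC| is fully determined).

|AC| ∈ [11, 81]  (≈ [11.0000, 81.0000])

|AB| ∈ [25, 35]
|BC| ∈ {46}
|AC| ∈ [11, 81]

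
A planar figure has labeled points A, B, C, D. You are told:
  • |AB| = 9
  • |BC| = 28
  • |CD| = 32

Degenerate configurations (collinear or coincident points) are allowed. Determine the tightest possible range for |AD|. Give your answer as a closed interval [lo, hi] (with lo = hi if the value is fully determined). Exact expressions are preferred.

|AD| ∈ [0, 69]  (≈ [0.0000, 69.0000])

|AB| ∈ {9}
|BC| ∈ {28}
|CD| ∈ {32}
|AC| ∈ [19, 37]
|BD| ∈ [4, 60]
|AD| ∈ [0, 69]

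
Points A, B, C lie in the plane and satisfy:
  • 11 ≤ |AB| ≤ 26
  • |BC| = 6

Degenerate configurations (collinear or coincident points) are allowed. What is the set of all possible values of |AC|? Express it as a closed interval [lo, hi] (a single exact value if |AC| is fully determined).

|AB| ∈ [11, 26]
|BC| ∈ {6}
|AC| ∈ [5, 32]

|AC| ∈ [5, 32]  (≈ [5.0000, 32.0000])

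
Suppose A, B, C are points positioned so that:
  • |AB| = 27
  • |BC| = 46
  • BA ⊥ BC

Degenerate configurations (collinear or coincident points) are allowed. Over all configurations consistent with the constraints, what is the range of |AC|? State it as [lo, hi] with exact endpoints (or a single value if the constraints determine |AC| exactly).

|AC| = √(2845)  (≈ 53.3385)

|AB| ∈ {27}
|BC| ∈ {46}
|AC| ∈ {√(2845)}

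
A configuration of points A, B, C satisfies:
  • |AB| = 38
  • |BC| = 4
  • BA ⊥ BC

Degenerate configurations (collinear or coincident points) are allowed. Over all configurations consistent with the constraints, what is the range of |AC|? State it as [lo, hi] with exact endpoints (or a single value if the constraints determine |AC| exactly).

|AC| = 2·√(365)  (≈ 38.2099)

|AB| ∈ {38}
|BC| ∈ {4}
|AC| ∈ {2·√(365)}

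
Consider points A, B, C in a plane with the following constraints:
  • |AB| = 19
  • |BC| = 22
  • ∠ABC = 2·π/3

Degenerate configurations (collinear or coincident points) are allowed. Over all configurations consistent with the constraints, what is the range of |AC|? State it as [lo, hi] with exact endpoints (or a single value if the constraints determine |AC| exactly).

|AB| ∈ {19}
|BC| ∈ {22}
|AC| ∈ {√(1263)}

|AC| = √(1263)  (≈ 35.5387)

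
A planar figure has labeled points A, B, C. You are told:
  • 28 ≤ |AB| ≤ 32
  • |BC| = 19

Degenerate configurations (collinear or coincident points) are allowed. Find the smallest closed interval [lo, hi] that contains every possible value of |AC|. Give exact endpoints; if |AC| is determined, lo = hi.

|AC| ∈ [9, 51]  (≈ [9.0000, 51.0000])

|AB| ∈ [28, 32]
|BC| ∈ {19}
|AC| ∈ [9, 51]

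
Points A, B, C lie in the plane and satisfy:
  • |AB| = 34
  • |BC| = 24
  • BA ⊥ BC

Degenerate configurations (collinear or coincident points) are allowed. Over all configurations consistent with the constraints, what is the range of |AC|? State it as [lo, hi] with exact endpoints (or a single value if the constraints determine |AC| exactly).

|AB| ∈ {34}
|BC| ∈ {24}
|AC| ∈ {2·√(433)}

|AC| = 2·√(433)  (≈ 41.6173)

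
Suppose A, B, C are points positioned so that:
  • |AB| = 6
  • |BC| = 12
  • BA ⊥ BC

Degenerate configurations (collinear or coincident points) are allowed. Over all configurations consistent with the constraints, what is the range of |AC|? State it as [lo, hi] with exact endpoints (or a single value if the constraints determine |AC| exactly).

|AC| = 6·√(5)  (≈ 13.4164)

|AB| ∈ {6}
|BC| ∈ {12}
|AC| ∈ {6·√(5)}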